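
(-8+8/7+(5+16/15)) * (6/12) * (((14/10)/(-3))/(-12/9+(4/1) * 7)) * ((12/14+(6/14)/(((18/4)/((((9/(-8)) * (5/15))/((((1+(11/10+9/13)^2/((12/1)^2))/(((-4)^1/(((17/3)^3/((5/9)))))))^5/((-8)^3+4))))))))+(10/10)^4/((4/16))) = 384960202025119461761355249581194602015641486001415427/11458772855951648478511689830948851308712219994372394000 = 0.03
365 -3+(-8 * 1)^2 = 426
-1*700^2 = -490000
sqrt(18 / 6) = sqrt(3) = 1.73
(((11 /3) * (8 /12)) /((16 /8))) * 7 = 8.56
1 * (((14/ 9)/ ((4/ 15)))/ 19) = 35/ 114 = 0.31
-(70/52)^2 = -1225/676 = -1.81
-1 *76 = -76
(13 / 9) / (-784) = -13 / 7056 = -0.00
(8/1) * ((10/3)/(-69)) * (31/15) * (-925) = 458800/621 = 738.81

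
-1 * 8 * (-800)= 6400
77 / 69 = 1.12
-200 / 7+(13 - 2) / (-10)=-2077 / 70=-29.67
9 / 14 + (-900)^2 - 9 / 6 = 809999.14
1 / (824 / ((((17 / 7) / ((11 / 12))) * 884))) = 22542 / 7931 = 2.84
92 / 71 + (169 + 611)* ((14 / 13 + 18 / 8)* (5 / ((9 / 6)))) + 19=615591 / 71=8670.30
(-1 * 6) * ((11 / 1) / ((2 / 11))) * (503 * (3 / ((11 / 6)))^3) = -8800488 / 11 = -800044.36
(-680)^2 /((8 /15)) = 867000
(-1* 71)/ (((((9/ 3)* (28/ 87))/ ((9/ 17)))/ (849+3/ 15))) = -39341313/ 1190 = -33059.93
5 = 5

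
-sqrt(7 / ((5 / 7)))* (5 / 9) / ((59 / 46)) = -1.36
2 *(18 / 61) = 0.59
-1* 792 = -792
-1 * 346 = -346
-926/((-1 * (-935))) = -926/935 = -0.99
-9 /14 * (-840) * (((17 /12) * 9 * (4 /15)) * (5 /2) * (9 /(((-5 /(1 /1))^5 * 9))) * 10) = -1836 /125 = -14.69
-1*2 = -2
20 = 20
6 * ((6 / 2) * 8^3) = 9216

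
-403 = -403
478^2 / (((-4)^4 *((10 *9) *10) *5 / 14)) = 399847 / 144000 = 2.78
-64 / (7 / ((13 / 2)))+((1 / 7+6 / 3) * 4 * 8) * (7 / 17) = -3712 / 119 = -31.19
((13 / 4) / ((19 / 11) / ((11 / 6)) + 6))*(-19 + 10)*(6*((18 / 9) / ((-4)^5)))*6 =42471 / 143360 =0.30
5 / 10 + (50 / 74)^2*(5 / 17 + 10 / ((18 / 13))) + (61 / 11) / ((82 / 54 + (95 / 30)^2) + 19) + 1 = 77728198151 / 15201970146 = 5.11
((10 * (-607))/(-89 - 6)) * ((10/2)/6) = 3035/57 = 53.25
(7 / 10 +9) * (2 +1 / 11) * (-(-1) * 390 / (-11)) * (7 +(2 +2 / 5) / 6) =-3219333 / 605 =-5321.21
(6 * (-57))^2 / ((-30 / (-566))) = 11033604 / 5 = 2206720.80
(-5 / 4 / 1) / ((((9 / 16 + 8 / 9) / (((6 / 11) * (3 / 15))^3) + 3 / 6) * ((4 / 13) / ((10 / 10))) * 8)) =-15795 / 34787927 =-0.00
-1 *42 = -42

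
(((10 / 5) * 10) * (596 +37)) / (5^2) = 2532 / 5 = 506.40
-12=-12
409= 409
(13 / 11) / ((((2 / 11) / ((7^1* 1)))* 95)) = 91 / 190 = 0.48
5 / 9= 0.56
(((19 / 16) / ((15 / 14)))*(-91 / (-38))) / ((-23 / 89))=-56693 / 5520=-10.27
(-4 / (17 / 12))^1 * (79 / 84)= -316 / 119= -2.66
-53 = -53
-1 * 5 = -5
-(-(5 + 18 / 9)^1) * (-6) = -42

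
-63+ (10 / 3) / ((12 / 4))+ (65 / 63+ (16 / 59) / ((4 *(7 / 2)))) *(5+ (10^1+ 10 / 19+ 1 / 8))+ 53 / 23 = -560499865 / 12994632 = -43.13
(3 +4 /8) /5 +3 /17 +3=659 /170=3.88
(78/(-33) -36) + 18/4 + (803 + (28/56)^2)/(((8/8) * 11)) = 1723/44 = 39.16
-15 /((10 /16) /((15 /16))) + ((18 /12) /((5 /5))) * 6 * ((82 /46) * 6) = 3393 /46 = 73.76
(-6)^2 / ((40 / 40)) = 36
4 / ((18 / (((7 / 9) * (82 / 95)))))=1148 / 7695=0.15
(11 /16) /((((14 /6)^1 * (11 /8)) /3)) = 9 /14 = 0.64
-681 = -681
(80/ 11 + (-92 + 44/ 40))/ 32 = -9199/ 3520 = -2.61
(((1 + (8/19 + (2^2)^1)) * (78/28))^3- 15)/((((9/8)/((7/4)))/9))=48005.72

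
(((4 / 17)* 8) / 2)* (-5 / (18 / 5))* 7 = -1400 / 153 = -9.15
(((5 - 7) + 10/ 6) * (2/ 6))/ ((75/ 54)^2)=-36/ 625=-0.06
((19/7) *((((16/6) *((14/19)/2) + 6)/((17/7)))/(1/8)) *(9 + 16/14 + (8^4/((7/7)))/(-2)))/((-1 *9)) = 5046640/357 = 14136.25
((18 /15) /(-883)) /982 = -3 /2167765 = -0.00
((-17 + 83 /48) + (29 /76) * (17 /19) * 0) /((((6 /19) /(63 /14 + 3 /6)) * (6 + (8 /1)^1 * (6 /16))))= -69635 /2592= -26.87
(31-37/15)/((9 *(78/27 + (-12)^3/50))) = -1070/10689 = -0.10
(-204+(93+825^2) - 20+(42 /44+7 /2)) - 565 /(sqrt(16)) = 29935717 /44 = 680357.20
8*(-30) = -240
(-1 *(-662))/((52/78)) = 993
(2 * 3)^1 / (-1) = -6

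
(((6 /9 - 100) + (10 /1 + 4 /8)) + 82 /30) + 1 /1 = -85.10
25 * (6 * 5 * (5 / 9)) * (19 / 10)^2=9025 / 6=1504.17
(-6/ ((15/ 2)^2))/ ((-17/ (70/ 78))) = 56/ 9945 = 0.01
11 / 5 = 2.20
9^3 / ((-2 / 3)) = -2187 / 2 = -1093.50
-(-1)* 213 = 213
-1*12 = -12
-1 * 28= -28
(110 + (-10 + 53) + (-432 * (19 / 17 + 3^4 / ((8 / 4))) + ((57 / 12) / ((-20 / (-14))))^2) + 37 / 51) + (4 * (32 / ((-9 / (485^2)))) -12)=-823323175183 / 244800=-3363248.26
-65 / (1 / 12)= -780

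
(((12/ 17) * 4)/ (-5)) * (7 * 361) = -121296/ 85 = -1427.01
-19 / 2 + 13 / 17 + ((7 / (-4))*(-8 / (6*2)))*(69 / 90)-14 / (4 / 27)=-313163 / 3060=-102.34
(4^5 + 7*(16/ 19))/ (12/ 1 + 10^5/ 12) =0.12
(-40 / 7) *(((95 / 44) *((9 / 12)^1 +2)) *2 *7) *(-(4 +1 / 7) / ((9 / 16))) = 220400 / 63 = 3498.41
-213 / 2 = -106.50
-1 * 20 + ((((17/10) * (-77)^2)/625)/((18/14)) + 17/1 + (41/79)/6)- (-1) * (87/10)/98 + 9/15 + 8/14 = 4742385217/435487500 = 10.89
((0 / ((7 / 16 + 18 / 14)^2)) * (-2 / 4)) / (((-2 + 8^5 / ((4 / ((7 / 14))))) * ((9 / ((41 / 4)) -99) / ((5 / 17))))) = 0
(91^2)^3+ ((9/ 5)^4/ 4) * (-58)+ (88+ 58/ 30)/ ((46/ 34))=48978722981140939/ 86250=567869251955.26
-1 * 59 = -59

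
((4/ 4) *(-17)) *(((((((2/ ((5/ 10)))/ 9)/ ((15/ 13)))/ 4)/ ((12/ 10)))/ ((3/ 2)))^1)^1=-221/ 243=-0.91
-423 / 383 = -1.10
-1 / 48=-0.02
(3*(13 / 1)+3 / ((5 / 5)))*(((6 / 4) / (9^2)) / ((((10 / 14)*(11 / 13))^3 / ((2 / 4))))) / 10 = 5274997 / 29947500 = 0.18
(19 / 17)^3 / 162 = 6859 / 795906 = 0.01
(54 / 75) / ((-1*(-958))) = 9 / 11975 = 0.00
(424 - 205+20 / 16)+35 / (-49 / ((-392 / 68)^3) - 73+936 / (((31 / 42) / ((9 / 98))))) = 23016644647 / 104123868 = 221.05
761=761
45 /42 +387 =388.07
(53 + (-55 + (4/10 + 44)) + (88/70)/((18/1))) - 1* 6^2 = 2038/315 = 6.47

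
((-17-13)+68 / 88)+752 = 15901 / 22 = 722.77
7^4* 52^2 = 6492304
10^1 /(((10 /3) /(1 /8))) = 3 /8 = 0.38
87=87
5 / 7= 0.71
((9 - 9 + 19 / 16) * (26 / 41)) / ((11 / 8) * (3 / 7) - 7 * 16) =-1729 / 255799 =-0.01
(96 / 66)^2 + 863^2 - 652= 90038413 / 121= 744119.12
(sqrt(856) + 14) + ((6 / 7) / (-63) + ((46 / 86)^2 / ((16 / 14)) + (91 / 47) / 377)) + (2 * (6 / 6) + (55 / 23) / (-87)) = 368423286131 / 22722005992 + 2 * sqrt(214) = 45.47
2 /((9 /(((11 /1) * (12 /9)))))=3.26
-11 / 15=-0.73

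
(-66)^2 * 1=4356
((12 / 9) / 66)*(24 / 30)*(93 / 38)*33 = 124 / 95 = 1.31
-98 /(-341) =98 /341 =0.29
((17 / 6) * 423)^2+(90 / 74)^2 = 7865746821 / 5476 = 1436403.73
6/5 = 1.20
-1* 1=-1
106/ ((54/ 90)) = 530/ 3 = 176.67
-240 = -240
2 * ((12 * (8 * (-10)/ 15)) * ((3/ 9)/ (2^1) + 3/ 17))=-43.92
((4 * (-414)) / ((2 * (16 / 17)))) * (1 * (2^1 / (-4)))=439.88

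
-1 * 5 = -5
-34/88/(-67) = 17/2948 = 0.01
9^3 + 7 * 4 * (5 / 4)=764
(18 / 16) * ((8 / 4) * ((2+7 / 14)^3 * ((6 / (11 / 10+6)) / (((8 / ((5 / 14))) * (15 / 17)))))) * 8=95625 / 7952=12.03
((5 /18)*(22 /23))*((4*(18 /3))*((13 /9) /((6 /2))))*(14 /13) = 6160 /1863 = 3.31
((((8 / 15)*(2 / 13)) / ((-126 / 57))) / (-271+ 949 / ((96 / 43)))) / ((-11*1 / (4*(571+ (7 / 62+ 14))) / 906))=106576602112 / 2294897605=46.44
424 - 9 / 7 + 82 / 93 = 275761 / 651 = 423.60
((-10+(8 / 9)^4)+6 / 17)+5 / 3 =-820477 / 111537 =-7.36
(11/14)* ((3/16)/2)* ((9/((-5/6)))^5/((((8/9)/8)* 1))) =-4261625379/43750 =-97408.58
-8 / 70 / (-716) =1 / 6265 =0.00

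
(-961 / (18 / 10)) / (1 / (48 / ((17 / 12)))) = -307520 / 17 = -18089.41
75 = 75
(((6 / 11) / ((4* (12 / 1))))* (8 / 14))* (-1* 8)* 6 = -24 / 77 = -0.31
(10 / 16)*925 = 4625 / 8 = 578.12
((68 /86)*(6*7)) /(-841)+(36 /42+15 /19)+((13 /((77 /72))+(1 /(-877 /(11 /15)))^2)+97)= 1014110054428179449 /9155677408987725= 110.76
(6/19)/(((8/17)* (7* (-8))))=-51/4256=-0.01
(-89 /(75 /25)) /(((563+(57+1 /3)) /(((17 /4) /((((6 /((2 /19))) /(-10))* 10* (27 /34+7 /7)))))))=25721 /12941394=0.00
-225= -225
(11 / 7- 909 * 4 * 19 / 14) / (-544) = 4933 / 544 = 9.07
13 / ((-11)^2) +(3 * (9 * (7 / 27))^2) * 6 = 11871 / 121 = 98.11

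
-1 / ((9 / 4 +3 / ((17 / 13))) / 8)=-544 / 309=-1.76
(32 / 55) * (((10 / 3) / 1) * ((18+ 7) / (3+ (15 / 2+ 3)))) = 3200 / 891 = 3.59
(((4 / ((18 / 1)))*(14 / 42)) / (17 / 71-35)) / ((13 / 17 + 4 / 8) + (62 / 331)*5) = -399517 / 412693407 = -0.00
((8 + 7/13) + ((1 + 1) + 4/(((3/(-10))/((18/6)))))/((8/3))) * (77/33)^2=-1617/52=-31.10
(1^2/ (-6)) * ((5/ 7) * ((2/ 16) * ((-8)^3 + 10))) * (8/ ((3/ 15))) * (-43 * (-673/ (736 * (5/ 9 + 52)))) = 12669225/ 56672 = 223.55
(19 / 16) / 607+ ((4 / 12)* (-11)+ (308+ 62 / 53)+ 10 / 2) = 479484461 / 1544208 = 310.51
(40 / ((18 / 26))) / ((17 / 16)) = 8320 / 153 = 54.38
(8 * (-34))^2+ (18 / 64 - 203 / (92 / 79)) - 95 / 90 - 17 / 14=3422315257 / 46368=73807.70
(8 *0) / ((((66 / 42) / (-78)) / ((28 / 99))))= 0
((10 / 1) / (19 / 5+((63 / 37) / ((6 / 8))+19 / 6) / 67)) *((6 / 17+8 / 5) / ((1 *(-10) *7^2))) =-2469084 / 240437953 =-0.01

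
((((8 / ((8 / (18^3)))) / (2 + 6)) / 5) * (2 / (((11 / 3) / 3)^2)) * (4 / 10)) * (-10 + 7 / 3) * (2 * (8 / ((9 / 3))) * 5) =-9657792 / 605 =-15963.29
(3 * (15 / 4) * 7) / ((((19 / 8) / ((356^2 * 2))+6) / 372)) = 11880739584 / 2433335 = 4882.49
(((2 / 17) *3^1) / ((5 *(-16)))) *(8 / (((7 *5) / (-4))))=12 / 2975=0.00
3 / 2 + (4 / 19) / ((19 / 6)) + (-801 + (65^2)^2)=12887574059 / 722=17849825.57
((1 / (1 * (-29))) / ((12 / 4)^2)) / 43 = -1 / 11223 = -0.00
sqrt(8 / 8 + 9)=sqrt(10)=3.16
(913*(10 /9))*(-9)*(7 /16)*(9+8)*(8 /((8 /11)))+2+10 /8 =-5975559 /8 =-746944.88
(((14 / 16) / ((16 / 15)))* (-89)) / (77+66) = -9345 / 18304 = -0.51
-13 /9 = -1.44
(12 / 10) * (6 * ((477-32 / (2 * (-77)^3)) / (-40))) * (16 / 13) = -15679170504 / 148373225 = -105.67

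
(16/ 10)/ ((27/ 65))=104/ 27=3.85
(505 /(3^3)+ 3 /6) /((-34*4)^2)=61 /58752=0.00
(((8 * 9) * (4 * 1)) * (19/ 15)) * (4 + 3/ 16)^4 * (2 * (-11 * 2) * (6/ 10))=-37904258601/ 12800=-2961270.20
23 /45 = 0.51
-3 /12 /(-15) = 1 /60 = 0.02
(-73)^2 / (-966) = -5329 / 966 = -5.52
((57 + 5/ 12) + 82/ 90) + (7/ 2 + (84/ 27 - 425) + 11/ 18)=-7189/ 20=-359.45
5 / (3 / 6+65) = 10 / 131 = 0.08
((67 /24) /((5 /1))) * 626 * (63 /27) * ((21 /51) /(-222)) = -1027579 /679320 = -1.51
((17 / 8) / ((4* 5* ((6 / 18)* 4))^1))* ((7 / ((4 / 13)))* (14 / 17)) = 1911 / 1280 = 1.49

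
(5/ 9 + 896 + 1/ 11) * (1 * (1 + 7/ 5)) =355072/ 165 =2151.95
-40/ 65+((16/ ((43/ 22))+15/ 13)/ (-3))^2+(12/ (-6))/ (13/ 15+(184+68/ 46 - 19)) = 735951631954/ 81183501243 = 9.07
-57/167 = -0.34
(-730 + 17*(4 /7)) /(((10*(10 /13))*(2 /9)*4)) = -294957 /2800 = -105.34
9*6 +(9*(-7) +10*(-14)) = -149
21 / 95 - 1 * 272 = -25819 / 95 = -271.78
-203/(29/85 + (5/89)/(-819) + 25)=-1257734205/157006789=-8.01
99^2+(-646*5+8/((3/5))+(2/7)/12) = 92181/14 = 6584.36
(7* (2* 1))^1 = 14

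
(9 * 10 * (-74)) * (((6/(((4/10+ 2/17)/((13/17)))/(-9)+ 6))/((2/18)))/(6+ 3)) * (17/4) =-49675275/1733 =-28664.32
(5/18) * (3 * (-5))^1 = -25/6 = -4.17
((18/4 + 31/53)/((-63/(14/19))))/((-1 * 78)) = 539/706914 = 0.00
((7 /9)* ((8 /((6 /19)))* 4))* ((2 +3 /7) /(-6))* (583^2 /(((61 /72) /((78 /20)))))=-45670205152 /915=-49912792.52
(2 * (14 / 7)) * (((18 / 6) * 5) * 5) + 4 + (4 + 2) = 310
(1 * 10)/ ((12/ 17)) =85/ 6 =14.17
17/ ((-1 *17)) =-1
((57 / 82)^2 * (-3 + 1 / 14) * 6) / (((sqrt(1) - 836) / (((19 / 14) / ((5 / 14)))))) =185193 / 4792900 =0.04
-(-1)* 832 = 832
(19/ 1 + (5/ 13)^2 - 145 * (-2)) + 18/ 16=419489/ 1352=310.27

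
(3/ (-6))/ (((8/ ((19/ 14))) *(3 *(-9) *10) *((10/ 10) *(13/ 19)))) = 361/ 786240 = 0.00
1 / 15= 0.07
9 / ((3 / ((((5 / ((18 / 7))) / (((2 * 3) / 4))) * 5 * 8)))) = 1400 / 9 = 155.56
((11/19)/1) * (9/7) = 99/133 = 0.74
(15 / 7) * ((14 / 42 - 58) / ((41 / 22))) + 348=281.69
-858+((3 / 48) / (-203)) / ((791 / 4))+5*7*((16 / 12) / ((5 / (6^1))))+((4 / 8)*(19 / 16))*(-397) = -5332147619 / 5138336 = -1037.72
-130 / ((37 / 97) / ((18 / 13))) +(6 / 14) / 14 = -1710969 / 3626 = -471.86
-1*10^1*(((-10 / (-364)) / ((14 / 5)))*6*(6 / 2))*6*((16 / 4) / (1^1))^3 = -432000 / 637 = -678.18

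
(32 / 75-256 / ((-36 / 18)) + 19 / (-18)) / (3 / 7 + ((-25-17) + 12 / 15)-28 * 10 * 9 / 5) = -401219 / 1716030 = -0.23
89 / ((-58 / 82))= -3649 / 29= -125.83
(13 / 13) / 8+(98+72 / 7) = 6071 / 56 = 108.41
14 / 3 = 4.67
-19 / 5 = -3.80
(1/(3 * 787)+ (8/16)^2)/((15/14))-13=-180847/14166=-12.77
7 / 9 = 0.78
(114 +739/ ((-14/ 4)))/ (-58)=340/ 203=1.67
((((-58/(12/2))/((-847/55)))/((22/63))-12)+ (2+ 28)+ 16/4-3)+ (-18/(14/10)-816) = -1368853/1694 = -808.06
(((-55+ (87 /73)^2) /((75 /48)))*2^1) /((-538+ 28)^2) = -2284208 /8662955625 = -0.00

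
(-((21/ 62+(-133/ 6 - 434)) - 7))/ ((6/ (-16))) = -344344/ 279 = -1234.21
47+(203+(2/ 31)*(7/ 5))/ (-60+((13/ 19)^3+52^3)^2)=47.00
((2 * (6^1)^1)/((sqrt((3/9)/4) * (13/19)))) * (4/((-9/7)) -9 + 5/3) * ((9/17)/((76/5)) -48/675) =23.02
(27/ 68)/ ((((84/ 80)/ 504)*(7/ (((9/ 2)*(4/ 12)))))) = 4860/ 119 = 40.84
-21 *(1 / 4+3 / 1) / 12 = -5.69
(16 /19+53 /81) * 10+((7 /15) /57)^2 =3646433 /243675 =14.96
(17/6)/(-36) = -17/216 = -0.08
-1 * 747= -747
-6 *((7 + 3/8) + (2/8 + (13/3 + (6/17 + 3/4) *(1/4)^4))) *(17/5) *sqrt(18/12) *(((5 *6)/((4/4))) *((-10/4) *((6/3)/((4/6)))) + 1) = 4373159 *sqrt(6)/160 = 66950.05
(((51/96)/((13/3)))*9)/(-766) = -459/318656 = -0.00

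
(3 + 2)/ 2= 5/ 2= 2.50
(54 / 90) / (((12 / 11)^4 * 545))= 14641 / 18835200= 0.00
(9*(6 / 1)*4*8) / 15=576 / 5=115.20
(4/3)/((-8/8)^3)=-4/3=-1.33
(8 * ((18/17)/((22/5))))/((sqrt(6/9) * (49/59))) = 10620 * sqrt(6)/9163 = 2.84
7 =7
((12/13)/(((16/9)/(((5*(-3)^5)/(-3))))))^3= 1307544150375/140608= 9299215.91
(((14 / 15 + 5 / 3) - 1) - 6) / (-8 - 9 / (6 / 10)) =22 / 115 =0.19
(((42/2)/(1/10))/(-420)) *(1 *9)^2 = -81/2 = -40.50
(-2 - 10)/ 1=-12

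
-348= -348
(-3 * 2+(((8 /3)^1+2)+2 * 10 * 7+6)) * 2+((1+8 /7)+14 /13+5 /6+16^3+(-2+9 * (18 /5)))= 12066017 /2730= 4419.79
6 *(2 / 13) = 12 / 13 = 0.92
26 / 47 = 0.55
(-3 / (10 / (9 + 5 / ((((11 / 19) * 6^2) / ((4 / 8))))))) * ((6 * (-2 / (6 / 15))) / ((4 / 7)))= 50561 / 352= 143.64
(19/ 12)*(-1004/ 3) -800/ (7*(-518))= -529.67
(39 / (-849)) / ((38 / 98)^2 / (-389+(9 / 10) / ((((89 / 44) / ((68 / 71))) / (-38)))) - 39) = 399591541531 / 339256446599804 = 0.00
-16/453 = -0.04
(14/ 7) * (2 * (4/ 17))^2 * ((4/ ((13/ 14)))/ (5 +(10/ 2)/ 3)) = 5376/ 18785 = 0.29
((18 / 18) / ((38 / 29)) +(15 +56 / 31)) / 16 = 20697 / 18848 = 1.10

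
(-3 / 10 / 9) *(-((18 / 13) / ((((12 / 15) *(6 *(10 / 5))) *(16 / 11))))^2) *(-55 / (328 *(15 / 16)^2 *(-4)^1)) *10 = 6655 / 42571776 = 0.00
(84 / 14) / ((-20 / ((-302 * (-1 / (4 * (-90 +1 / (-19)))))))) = 8607 / 34220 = 0.25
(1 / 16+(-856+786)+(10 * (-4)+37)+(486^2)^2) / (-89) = -892616805489 / 1424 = -626837644.30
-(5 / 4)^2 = -25 / 16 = -1.56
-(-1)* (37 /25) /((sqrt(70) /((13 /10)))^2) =6253 /175000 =0.04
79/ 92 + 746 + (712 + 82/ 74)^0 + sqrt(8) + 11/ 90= 750.81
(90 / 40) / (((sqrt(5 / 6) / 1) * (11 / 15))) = 27 * sqrt(30) / 44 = 3.36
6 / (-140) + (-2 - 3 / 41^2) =-240593 / 117670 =-2.04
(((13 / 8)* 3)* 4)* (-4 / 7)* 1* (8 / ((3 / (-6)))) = 178.29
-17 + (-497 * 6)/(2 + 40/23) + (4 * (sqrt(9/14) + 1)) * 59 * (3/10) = -159898/215 + 531 * sqrt(14)/35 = -686.95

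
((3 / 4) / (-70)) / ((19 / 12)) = -9 / 1330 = -0.01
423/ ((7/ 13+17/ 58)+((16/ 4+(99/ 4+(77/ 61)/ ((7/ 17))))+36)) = 38910924/ 6314713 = 6.16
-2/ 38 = -1/ 19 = -0.05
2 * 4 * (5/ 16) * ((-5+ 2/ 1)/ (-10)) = 3/ 4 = 0.75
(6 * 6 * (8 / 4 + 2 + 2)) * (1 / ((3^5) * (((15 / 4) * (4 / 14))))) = 112 / 135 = 0.83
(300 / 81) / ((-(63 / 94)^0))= -100 / 27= -3.70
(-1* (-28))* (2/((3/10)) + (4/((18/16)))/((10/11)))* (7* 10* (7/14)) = 93296/9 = 10366.22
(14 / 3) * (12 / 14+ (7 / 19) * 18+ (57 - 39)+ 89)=534.28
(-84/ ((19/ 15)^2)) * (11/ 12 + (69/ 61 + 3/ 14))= -2607975/ 22021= -118.43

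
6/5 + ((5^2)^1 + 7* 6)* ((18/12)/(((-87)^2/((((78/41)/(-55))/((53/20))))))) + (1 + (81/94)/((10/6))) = 25669156691/9448138810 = 2.72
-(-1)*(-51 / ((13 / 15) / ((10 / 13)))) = -7650 / 169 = -45.27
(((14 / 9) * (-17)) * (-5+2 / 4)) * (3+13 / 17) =448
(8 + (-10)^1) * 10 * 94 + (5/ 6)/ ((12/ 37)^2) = -1617475/ 864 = -1872.08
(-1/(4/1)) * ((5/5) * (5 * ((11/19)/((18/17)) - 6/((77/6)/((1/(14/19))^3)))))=3510715/4516281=0.78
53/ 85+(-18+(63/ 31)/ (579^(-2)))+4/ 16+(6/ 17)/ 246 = 294407950607/ 432140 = 681279.10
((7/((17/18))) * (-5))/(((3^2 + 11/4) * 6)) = -420/799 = -0.53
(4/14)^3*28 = 32/49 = 0.65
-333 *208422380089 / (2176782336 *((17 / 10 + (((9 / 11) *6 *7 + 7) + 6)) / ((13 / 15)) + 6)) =-1102762813050899 / 2165535627264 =-509.23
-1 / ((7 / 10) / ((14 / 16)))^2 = -25 / 16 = -1.56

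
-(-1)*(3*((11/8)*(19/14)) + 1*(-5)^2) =3427/112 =30.60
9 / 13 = 0.69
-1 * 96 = -96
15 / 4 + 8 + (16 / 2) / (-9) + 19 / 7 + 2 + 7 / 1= 5689 / 252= 22.58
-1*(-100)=100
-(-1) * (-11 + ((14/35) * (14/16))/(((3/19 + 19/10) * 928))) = -7982523/725696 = -11.00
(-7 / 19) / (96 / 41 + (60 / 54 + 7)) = -369 / 10469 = -0.04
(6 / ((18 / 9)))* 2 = 6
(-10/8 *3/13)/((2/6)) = -45/52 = -0.87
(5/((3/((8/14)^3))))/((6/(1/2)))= 80/3087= 0.03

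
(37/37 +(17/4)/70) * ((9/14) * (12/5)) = 8019/4900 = 1.64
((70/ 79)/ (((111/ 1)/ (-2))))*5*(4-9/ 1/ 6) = -1750/ 8769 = -0.20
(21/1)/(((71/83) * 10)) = 1743/710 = 2.45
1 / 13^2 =1 / 169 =0.01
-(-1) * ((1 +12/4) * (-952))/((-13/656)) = 2498048/13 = 192157.54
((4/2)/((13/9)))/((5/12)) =216/65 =3.32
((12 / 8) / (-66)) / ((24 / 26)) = -13 / 528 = -0.02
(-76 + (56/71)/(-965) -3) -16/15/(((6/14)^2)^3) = -37631972519/149842305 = -251.14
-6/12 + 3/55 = -49/110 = -0.45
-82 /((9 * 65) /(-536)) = 43952 /585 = 75.13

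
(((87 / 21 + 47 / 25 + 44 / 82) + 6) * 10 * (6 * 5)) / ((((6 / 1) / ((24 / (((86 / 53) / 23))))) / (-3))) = -7909125552 / 12341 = -640882.06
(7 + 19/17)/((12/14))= 161/17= 9.47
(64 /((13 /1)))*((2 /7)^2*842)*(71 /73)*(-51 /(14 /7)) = -390256896 /46501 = -8392.44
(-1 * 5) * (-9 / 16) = 2.81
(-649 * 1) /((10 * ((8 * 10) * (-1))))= 649 /800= 0.81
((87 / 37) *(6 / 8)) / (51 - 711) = -87 / 32560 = -0.00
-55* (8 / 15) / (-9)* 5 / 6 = 220 / 81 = 2.72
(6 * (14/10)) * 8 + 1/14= 4709/70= 67.27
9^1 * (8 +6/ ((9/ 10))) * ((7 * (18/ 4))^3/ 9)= 916839/ 2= 458419.50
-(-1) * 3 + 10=13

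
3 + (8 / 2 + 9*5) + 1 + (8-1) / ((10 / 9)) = 593 / 10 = 59.30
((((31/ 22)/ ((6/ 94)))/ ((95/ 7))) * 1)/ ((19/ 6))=10199/ 19855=0.51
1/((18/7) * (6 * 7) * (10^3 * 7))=1/756000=0.00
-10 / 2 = -5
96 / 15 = 6.40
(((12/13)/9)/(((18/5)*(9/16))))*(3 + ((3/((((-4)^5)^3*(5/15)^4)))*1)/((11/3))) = 59055799105/388660985856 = 0.15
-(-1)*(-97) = -97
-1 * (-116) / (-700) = -29 / 175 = -0.17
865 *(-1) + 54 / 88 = -38033 / 44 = -864.39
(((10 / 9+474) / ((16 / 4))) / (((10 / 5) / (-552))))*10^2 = -9834800 / 3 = -3278266.67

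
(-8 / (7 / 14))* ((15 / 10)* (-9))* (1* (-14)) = -3024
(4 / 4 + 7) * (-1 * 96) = -768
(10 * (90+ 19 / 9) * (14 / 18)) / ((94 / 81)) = 29015 / 47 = 617.34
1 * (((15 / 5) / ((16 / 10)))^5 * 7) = 5315625 / 32768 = 162.22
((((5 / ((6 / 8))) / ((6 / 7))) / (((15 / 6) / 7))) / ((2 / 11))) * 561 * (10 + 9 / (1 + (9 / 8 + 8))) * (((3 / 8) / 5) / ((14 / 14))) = 4938857 / 90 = 54876.19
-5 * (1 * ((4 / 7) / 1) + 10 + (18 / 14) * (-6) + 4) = -240 / 7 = -34.29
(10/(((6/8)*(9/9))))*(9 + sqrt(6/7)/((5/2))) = 16*sqrt(42)/21 + 120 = 124.94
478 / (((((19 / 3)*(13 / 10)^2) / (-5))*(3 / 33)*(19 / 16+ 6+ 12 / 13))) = -126192000 / 416689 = -302.84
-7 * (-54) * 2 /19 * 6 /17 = 4536 /323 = 14.04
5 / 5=1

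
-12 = -12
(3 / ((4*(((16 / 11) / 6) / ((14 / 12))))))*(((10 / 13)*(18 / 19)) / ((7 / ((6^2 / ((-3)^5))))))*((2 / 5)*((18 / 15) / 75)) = -11 / 30875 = -0.00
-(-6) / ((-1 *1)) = -6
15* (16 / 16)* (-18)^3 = -87480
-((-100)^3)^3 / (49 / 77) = 11000000000000000000 / 7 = 1571428571428571428.57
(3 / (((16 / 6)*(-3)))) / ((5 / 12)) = -9 / 10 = -0.90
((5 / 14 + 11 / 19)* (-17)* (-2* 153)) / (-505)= -9.64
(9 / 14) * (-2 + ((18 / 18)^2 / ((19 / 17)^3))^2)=-629587737 / 658642334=-0.96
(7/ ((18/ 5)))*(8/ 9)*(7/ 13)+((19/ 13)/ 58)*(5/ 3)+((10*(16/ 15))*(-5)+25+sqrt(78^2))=3092747/ 61074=50.64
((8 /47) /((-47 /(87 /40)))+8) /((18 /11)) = 971003 /198810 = 4.88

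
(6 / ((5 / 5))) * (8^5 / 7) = 196608 / 7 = 28086.86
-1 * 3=-3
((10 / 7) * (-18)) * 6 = -1080 / 7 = -154.29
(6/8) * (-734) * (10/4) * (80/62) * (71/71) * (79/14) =-2174475/217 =-10020.62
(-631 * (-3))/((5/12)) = 22716/5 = 4543.20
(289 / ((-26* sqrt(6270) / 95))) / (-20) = 0.67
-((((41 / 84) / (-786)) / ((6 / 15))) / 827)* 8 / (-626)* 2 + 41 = 175176378641 / 4272594606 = 41.00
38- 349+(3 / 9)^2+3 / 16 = -44741 / 144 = -310.70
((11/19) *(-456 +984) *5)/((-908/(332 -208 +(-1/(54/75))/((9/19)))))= -23731730/116451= -203.79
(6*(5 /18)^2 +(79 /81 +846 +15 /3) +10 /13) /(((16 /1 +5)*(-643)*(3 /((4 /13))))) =-0.01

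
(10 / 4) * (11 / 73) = 55 / 146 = 0.38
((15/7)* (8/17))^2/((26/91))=7200/2023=3.56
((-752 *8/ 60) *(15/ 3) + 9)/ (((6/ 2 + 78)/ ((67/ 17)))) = -98959/ 4131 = -23.96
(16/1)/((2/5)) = 40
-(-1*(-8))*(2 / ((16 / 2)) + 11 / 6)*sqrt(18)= -50*sqrt(2)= -70.71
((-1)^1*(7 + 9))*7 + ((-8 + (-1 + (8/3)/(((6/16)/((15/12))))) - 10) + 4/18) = -1097/9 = -121.89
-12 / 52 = -3 / 13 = -0.23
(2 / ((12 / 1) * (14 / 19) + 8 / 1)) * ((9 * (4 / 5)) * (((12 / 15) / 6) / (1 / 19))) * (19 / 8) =5.14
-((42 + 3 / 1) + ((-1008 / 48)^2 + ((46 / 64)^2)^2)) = -509887777 / 1048576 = -486.27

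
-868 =-868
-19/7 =-2.71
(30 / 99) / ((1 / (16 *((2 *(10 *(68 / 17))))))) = 12800 / 33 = 387.88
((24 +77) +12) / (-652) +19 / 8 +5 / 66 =2.28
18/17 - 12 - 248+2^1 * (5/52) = -114367/442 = -258.75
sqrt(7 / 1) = sqrt(7) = 2.65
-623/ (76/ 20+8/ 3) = -9345/ 97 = -96.34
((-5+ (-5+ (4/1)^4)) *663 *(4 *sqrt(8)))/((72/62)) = 1123564 *sqrt(2) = 1588959.45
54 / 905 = 0.06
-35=-35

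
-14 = -14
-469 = -469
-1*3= -3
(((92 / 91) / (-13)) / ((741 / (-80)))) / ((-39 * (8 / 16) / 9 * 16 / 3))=-2760 / 3798613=-0.00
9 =9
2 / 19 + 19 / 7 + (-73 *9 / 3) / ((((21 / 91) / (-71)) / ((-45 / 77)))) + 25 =-39349.52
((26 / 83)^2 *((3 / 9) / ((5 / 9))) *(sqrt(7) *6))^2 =1036421568 / 1186458025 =0.87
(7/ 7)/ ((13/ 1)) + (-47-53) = -1299/ 13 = -99.92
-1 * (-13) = 13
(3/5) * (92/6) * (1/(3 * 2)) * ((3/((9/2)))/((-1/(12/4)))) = -46/15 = -3.07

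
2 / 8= 0.25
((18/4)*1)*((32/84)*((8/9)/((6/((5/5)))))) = 16/63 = 0.25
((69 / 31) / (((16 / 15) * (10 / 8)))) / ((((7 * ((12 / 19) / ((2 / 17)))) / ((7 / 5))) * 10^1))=1311 / 210800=0.01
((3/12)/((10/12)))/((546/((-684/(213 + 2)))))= -171/97825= -0.00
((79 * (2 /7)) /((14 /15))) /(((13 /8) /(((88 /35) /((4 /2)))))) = 83424 /4459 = 18.71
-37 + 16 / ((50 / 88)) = -221 / 25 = -8.84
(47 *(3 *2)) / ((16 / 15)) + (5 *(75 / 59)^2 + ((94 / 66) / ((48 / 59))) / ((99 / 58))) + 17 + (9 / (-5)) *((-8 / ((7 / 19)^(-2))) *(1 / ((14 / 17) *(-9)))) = 35744044542223 / 123163384410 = 290.22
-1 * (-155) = 155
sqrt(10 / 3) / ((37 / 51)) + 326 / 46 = 17 *sqrt(30) / 37 + 163 / 23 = 9.60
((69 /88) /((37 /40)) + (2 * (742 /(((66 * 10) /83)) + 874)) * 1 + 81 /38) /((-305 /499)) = -224302811867 /70756950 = -3170.05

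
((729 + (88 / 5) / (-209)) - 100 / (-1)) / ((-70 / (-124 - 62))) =7323471 / 3325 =2202.55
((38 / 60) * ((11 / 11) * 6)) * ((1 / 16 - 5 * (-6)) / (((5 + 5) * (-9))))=-9139 / 7200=-1.27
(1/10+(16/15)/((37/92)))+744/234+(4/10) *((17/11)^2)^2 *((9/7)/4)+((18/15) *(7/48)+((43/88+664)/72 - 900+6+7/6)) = -24895400517665/28394638272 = -876.76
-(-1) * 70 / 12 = 35 / 6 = 5.83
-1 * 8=-8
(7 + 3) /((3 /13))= 43.33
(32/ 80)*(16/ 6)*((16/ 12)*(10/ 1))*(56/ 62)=3584/ 279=12.85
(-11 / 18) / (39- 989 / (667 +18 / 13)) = -95579 / 5868252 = -0.02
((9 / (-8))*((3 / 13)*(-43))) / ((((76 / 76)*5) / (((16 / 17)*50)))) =23220 / 221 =105.07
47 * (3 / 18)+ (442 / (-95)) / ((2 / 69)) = -87029 / 570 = -152.68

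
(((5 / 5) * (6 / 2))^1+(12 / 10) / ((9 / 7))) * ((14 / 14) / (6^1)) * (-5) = -59 / 18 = -3.28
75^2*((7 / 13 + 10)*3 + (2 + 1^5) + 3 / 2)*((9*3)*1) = 142610625 / 26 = 5485024.04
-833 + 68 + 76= -689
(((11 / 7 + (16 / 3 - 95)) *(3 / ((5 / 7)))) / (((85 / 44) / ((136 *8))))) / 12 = -52096 / 3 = -17365.33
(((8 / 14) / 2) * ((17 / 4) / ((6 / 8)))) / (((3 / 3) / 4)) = 136 / 21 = 6.48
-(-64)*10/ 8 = 80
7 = 7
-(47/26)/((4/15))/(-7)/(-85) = -141/12376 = -0.01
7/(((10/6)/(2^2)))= 16.80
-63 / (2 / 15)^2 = -14175 / 4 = -3543.75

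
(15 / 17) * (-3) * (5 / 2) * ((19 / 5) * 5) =-4275 / 34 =-125.74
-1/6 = -0.17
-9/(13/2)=-18/13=-1.38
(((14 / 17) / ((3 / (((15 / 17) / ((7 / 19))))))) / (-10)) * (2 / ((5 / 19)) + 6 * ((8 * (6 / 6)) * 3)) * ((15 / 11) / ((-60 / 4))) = 14402 / 15895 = 0.91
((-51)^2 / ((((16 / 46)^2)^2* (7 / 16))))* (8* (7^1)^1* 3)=2183599323 / 32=68237478.84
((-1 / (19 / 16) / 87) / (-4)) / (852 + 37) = 4 / 1469517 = 0.00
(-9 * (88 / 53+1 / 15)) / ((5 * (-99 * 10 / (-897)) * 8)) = -410527 / 1166000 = -0.35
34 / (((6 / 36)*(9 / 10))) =680 / 3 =226.67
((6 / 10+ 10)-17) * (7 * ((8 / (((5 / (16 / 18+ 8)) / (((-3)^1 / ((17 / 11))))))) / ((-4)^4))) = 1232 / 255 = 4.83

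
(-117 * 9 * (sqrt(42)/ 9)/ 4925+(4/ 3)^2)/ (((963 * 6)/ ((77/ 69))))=616/ 1794069 - 1001 * sqrt(42)/ 218167650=0.00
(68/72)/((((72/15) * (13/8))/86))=3655/351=10.41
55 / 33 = 5 / 3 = 1.67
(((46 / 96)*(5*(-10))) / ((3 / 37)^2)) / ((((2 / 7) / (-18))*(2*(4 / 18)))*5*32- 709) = 16530675 / 3221144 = 5.13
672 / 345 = 224 / 115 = 1.95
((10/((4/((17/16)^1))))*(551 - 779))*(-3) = 1816.88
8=8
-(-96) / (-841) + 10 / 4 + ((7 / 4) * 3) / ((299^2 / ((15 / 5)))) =717585409 / 300744964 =2.39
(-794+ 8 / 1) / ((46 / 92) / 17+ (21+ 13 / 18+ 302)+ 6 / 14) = -841806 / 347197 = -2.42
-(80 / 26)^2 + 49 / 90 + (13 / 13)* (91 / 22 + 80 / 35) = -1464509 / 585585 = -2.50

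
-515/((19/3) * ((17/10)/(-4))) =61800/323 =191.33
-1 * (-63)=63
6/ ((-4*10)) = -3/ 20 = -0.15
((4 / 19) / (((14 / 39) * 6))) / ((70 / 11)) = 143 / 9310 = 0.02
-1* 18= -18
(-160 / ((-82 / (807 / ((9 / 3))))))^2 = 463110400 / 1681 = 275496.97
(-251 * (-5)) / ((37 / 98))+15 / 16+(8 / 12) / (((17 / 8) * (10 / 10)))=100397617 / 30192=3325.31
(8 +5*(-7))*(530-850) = 8640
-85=-85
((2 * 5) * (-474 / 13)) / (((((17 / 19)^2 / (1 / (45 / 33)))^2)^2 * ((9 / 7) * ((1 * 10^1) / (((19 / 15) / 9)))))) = -5225264464999666934 / 1859322748172540625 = -2.81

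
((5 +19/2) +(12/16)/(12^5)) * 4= 4810753/82944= 58.00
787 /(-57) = -787 /57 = -13.81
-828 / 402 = -138 / 67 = -2.06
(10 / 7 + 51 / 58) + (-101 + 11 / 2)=-18918 / 203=-93.19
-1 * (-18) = 18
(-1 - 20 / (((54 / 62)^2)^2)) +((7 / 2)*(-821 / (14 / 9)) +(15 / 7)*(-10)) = -28338639551 / 14880348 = -1904.43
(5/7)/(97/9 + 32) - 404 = -217747/539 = -403.98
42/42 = 1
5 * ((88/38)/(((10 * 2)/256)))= 2816/19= 148.21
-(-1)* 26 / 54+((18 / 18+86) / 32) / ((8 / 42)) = 50993 / 3456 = 14.75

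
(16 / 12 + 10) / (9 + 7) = 17 / 24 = 0.71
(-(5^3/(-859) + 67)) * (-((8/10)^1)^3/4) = 918848/107375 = 8.56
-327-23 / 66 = -21605 / 66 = -327.35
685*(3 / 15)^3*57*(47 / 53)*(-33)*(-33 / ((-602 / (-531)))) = 212234352957 / 797650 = 266074.54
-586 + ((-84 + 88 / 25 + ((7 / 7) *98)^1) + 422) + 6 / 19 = -69428 / 475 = -146.16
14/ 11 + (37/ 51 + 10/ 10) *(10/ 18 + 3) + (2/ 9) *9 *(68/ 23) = 1546910/ 116127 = 13.32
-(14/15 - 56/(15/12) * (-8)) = -1078/3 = -359.33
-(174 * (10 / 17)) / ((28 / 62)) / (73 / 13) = -350610 / 8687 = -40.36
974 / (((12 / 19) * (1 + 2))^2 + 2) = 175807 / 1009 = 174.24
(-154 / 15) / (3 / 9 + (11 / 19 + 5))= -2926 / 1685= -1.74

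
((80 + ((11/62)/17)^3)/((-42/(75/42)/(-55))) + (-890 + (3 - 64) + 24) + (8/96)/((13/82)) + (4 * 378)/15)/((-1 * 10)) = 28578610368987011/447520068340800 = 63.86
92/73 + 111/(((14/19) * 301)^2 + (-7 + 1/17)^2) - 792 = -296529051714305/375003161384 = -790.74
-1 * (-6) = 6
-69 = -69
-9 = -9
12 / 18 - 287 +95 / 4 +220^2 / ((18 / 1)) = 87347 / 36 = 2426.31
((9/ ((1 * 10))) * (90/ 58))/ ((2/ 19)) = 1539/ 116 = 13.27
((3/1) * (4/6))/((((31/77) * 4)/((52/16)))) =1001/248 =4.04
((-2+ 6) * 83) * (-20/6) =-3320/3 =-1106.67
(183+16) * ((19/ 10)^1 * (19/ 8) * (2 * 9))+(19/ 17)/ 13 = 142888531/ 8840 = 16163.86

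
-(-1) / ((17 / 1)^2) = 1 / 289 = 0.00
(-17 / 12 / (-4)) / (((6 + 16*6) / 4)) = 0.01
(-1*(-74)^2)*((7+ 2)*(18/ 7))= -887112/ 7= -126730.29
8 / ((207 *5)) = 8 / 1035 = 0.01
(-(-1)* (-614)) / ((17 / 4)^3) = -8.00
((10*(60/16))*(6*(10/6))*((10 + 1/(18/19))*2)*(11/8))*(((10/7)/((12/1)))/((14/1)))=1368125/14112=96.95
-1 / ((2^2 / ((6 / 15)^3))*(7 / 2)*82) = -2 / 35875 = -0.00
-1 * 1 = -1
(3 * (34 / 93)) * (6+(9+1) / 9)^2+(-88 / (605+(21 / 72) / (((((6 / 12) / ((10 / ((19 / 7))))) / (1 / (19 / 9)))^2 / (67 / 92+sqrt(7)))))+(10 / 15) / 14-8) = 449469906088896 * sqrt(7) / 530540223472087441+71239796632689887294639 / 1504081533543367895235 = 47.37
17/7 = 2.43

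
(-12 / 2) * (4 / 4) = -6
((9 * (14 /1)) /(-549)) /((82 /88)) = -616 /2501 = -0.25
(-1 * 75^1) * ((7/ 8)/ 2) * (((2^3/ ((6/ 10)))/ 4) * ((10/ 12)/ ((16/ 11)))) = -48125/ 768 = -62.66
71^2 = 5041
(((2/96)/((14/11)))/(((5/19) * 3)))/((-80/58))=-6061/403200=-0.02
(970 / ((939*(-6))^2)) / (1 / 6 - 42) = -485 / 663935913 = -0.00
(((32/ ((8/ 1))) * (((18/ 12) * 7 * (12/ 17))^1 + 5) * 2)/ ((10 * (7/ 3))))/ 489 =0.01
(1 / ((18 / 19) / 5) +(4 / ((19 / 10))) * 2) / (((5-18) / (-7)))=22715 / 4446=5.11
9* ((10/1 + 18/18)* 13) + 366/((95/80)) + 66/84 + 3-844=200829/266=755.00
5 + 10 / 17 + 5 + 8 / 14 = 1328 / 119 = 11.16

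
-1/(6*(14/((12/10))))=-1/70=-0.01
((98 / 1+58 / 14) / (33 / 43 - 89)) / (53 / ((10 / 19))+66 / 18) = -461175 / 41576549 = -0.01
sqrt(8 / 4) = sqrt(2) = 1.41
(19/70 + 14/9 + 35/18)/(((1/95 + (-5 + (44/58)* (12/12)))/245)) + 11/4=-1256783/5828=-215.65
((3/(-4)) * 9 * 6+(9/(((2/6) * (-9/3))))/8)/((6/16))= -111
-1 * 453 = -453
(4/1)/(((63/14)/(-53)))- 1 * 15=-559/9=-62.11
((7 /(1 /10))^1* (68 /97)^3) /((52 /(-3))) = -16507680 /11864749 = -1.39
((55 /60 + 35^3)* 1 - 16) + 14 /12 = 514333 /12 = 42861.08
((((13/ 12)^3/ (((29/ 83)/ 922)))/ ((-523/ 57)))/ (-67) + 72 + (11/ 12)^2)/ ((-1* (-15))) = 22914825251/ 4389936480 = 5.22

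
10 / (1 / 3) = 30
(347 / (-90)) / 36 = -0.11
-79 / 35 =-2.26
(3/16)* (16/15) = 1/5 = 0.20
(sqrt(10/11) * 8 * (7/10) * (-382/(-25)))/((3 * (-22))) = -5348 * sqrt(110)/45375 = -1.24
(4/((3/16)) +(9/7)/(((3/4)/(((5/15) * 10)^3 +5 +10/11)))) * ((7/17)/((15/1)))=65804/25245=2.61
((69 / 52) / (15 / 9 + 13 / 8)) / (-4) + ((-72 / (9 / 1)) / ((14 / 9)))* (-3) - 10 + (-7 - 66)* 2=-2022585 / 14378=-140.67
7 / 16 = 0.44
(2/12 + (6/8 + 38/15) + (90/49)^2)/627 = 0.01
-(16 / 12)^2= -16 / 9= -1.78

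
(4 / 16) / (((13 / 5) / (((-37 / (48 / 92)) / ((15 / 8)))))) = -851 / 234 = -3.64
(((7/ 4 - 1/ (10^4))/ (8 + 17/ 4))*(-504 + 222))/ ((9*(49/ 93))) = -25496043/ 3001250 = -8.50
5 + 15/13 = 80/13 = 6.15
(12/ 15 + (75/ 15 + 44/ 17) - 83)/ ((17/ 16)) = -101472/ 1445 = -70.22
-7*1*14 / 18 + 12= 59 / 9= 6.56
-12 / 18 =-2 / 3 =-0.67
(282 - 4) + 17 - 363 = -68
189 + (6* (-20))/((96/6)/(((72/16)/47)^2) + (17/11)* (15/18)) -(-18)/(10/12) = 3276463851/15562835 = 210.53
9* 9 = 81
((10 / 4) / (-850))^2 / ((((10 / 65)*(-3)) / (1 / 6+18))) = -1417 / 4161600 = -0.00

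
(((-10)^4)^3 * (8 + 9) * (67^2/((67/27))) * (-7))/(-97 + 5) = 53817750000000000/23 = 2339902173913043.48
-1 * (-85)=85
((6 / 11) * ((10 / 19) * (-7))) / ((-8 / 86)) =4515 / 209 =21.60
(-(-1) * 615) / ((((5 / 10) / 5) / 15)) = 92250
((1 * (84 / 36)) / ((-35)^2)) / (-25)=-1 / 13125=-0.00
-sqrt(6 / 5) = -sqrt(30) / 5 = -1.10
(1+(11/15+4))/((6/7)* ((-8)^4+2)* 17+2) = 301/3135075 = 0.00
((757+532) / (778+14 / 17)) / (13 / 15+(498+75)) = 65739 / 22793984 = 0.00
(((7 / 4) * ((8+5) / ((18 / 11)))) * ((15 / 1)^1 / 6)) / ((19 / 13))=65065 / 2736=23.78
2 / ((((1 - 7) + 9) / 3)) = 2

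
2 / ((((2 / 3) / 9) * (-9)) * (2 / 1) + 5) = 6 / 11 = 0.55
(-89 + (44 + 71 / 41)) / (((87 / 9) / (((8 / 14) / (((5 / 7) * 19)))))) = -21288 / 112955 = -0.19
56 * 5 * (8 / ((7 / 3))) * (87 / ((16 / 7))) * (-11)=-401940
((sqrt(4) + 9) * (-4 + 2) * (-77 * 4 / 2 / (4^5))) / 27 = 0.12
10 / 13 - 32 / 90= 242 / 585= 0.41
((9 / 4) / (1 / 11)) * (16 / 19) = 396 / 19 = 20.84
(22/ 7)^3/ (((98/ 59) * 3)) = 314116/ 50421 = 6.23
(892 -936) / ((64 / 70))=-385 / 8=-48.12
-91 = -91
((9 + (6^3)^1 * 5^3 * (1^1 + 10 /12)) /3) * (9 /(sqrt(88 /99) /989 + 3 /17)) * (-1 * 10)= -666823163950530 /79225489 + 2547128140020 * sqrt(2) /79225489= -8371308.14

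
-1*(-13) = 13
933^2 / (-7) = -870489 / 7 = -124355.57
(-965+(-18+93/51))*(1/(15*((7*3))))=-1112/357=-3.11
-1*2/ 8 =-1/ 4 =-0.25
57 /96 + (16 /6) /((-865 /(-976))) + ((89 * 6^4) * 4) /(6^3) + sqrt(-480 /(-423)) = 4 * sqrt(1410) /141 + 177672601 /83040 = 2140.67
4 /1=4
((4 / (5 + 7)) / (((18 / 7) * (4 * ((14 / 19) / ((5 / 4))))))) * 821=77995 / 1728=45.14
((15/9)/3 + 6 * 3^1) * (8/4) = 334/9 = 37.11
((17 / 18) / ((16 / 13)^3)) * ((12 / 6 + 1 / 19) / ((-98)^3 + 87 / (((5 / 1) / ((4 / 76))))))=-2427685 / 2197417648128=-0.00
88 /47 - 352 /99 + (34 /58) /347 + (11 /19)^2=-2068862536 /1536650289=-1.35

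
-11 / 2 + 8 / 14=-69 / 14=-4.93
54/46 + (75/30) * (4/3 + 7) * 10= 14456/69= 209.51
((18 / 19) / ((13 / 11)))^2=39204 / 61009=0.64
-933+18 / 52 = -24249 / 26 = -932.65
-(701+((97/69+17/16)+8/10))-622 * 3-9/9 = -14193401/5520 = -2571.27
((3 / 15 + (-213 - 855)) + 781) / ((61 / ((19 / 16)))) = -13623 / 2440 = -5.58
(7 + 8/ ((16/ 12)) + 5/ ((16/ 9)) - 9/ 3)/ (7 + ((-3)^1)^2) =205/ 256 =0.80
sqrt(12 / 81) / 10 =0.04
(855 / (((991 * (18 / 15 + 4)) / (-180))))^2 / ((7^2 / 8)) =1184260500000 / 8132612761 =145.62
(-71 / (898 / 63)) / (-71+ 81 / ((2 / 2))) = -0.50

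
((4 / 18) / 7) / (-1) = -0.03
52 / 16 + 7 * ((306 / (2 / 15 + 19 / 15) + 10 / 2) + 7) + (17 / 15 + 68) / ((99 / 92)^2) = 986148707 / 588060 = 1676.95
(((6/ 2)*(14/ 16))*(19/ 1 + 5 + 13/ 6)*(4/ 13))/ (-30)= -1099/ 1560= -0.70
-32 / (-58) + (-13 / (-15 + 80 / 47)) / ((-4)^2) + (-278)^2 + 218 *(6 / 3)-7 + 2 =22537527719 / 290000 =77715.61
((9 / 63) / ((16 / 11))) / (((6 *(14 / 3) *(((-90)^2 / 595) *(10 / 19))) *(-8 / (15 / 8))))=-3553 / 30965760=-0.00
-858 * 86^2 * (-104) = 659959872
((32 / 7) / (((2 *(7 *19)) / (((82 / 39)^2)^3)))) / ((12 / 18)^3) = 608013342848 / 121331497833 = 5.01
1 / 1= 1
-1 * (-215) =215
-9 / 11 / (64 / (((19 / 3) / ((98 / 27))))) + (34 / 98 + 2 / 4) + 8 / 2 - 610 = -41752259 / 68992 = -605.18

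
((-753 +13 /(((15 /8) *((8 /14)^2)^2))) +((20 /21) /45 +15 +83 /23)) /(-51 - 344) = 465541483 /274730400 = 1.69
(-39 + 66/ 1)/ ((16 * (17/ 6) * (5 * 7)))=0.02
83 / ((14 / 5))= 415 / 14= 29.64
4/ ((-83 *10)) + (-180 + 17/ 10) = -147993/ 830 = -178.30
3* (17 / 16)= 51 / 16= 3.19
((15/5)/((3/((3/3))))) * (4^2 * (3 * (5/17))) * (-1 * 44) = -10560/17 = -621.18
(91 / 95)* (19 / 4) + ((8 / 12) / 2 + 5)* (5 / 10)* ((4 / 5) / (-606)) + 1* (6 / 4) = 21985 / 3636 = 6.05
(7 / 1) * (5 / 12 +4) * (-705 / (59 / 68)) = -1482145 / 59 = -25121.10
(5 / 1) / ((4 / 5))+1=29 / 4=7.25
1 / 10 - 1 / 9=-1 / 90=-0.01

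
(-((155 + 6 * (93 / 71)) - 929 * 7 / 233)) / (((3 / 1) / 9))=-6697398 / 16543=-404.85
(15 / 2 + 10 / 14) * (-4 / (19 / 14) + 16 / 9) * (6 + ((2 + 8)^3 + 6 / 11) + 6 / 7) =-892055000 / 92169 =-9678.47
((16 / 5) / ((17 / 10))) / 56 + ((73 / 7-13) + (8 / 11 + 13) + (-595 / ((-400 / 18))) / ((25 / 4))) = 5063689 / 327250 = 15.47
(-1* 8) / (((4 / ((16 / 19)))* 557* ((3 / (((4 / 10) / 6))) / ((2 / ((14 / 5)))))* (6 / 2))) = -0.00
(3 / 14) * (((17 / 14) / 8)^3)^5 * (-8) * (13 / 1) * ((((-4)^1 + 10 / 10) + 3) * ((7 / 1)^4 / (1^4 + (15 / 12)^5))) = 0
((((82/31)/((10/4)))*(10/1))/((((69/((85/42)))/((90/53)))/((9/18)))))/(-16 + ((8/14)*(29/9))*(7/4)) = -125460/6084029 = -0.02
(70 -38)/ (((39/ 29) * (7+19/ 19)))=2.97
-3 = -3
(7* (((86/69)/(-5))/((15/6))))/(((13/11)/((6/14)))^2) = -62436/680225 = -0.09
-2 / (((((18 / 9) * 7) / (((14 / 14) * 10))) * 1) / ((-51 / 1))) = 510 / 7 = 72.86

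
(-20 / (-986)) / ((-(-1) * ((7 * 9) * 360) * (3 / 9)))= 1 / 372708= 0.00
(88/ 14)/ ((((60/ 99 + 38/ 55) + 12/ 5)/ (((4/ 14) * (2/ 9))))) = 968/ 8967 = 0.11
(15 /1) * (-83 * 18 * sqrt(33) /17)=-22410 * sqrt(33) /17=-7572.69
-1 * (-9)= 9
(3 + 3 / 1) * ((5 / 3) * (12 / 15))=8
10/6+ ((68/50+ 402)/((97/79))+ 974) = 9487883/7275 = 1304.18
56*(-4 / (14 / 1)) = -16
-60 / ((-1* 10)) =6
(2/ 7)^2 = 4/ 49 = 0.08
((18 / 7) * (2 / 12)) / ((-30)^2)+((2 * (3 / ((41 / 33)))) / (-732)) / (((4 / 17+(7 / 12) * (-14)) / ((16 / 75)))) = 2777293 / 4248948900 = 0.00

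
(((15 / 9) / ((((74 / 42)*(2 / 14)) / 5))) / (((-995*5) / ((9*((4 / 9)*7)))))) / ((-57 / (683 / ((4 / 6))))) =468538 / 139897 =3.35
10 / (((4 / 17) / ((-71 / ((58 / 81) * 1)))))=-488835 / 116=-4214.09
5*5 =25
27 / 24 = 9 / 8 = 1.12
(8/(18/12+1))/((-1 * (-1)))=3.20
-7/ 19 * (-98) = 686/ 19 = 36.11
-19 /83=-0.23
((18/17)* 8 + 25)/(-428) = -569/7276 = -0.08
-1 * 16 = -16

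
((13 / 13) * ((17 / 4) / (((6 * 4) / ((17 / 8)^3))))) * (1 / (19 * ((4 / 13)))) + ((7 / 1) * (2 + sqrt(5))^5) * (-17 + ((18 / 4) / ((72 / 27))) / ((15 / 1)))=-161241.65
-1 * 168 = -168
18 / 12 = 3 / 2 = 1.50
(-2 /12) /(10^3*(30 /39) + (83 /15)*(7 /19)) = -1235 /5715106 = -0.00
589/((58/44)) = 446.83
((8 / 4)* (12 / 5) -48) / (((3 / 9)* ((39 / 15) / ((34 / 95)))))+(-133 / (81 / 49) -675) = -77356712 / 100035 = -773.30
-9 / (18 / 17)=-17 / 2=-8.50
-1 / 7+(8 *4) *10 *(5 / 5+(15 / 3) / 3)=17917 / 21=853.19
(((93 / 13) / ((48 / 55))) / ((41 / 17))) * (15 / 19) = 434775 / 162032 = 2.68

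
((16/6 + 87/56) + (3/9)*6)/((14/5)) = 5225/2352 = 2.22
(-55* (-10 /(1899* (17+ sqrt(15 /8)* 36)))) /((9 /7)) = 0.00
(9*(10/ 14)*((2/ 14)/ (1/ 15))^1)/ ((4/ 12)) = 2025/ 49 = 41.33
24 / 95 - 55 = -54.75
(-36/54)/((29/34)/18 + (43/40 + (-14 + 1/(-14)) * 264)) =28560/159096397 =0.00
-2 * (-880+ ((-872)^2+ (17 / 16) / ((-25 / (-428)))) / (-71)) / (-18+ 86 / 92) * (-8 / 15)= 213253976 / 294375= 724.43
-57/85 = -0.67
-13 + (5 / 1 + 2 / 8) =-31 / 4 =-7.75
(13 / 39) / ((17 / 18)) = 6 / 17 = 0.35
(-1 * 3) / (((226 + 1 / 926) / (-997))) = 13.23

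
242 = 242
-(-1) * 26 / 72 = 13 / 36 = 0.36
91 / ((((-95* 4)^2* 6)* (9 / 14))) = 637 / 3898800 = 0.00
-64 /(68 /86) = -80.94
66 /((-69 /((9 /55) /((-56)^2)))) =-9 /180320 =-0.00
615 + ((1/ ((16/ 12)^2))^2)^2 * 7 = 40350567/ 65536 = 615.70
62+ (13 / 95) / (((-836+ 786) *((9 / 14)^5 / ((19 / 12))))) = 1372015286 / 22143375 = 61.96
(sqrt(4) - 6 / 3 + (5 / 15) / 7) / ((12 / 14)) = 1 / 18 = 0.06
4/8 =1/2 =0.50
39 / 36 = 13 / 12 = 1.08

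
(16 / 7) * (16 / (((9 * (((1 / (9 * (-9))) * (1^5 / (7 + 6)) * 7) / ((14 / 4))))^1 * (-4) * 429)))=96 / 77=1.25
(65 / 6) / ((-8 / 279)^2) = 1686555 / 128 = 13176.21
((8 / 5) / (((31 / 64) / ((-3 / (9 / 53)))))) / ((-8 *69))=3392 / 32085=0.11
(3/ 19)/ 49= 3/ 931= 0.00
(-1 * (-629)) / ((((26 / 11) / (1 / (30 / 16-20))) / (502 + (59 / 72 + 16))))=-51691849 / 6786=-7617.43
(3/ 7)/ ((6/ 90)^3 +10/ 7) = 10125/ 33757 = 0.30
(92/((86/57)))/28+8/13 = 21859/7826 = 2.79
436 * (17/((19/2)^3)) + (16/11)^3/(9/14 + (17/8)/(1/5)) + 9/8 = 462834962111/46084852792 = 10.04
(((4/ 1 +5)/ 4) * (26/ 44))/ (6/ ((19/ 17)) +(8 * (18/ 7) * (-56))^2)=741/ 739642288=0.00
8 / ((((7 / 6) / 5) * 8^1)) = 4.29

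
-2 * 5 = -10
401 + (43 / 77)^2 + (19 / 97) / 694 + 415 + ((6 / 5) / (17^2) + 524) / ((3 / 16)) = 6247832238342847 / 1730221709370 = 3611.00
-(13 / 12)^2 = -169 / 144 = -1.17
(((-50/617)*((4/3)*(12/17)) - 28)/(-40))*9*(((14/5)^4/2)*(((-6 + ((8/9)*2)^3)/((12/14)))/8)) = -57332021593/5310056250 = -10.80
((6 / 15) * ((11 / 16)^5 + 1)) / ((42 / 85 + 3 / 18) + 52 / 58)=1789038333 / 6037962752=0.30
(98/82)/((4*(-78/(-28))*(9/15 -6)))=-1715/86346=-0.02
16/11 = 1.45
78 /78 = 1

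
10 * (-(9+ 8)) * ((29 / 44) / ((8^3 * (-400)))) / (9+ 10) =493 / 17121280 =0.00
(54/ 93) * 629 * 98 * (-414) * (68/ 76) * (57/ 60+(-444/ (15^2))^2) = -23642131318218/ 368125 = -64223107.15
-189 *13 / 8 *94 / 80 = -115479 / 320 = -360.87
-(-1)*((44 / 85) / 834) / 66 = 0.00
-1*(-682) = 682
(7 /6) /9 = 7 /54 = 0.13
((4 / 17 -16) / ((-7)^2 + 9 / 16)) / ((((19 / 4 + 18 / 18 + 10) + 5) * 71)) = -17152 / 79443533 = -0.00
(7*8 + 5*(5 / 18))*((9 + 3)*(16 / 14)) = 16528 / 21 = 787.05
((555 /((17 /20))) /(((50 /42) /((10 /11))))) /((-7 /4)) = -284.92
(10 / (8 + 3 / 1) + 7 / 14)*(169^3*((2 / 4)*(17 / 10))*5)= 2543728343 / 88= 28906003.90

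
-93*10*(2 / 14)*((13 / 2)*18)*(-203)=3155490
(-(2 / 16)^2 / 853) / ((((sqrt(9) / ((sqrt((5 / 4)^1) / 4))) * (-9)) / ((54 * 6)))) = 3 * sqrt(5) / 109184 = 0.00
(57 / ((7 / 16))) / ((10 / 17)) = 7752 / 35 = 221.49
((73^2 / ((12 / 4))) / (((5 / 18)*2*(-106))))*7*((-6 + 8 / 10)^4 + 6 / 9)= -25593177967 / 165625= -154524.85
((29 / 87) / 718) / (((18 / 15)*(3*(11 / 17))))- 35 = -14927135 / 426492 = -35.00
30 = 30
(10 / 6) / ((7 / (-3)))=-5 / 7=-0.71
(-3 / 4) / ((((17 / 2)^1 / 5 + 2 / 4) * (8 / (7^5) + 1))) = -16807 / 49324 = -0.34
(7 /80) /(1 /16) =7 /5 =1.40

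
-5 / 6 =-0.83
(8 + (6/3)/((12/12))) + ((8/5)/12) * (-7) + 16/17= 2552/255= 10.01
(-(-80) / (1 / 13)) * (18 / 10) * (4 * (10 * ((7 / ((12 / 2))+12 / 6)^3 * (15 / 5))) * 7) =49933520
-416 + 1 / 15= -6239 / 15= -415.93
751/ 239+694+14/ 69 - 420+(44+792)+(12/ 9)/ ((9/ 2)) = 165285551/ 148419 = 1113.64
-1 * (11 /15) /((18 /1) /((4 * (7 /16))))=-77 /1080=-0.07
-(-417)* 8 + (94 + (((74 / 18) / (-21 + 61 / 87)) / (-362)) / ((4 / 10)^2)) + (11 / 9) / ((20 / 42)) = 131664878693 / 38357520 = 3432.57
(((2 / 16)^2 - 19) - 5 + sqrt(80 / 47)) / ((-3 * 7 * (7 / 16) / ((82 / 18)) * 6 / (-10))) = -18.74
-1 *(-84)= 84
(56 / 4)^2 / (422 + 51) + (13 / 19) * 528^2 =1714246540 / 8987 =190747.36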